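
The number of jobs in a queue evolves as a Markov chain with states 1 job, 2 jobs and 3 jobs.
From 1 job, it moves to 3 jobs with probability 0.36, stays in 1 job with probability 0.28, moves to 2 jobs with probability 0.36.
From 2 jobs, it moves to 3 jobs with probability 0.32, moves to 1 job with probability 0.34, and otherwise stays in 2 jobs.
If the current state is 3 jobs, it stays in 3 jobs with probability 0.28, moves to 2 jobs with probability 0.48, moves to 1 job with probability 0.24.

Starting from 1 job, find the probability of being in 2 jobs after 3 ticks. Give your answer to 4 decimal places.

Propagate the distribution vector 3 ticks from 1 job.
After 0 ticks: (1.0000, 0.0000, 0.0000)
After 1 tick: (0.2800, 0.3600, 0.3600)
After 2 ticks: (0.2872, 0.3960, 0.3168)
After 3 ticks: (0.2911, 0.3901, 0.3188)
P(in 2 jobs after 3 ticks) = 0.3901

0.3901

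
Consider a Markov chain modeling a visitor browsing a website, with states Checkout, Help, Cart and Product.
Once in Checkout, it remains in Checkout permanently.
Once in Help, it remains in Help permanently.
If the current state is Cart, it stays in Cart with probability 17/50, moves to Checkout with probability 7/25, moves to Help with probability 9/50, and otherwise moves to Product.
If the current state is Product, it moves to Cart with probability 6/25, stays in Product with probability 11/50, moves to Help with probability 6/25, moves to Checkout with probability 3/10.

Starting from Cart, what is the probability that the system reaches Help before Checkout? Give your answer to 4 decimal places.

Let h(s) be the probability of absorption at Help starting from transient state s. Then h(Help) = 1 and h(Checkout) = 0. By first-step analysis:
h(Cart) = 0.28·0 + 0.18·1 + 0.34·h(Cart) + 0.2·h(Product)
h(Product) = 0.3·0 + 0.24·1 + 0.24·h(Cart) + 0.22·h(Product)
Solving: h(Cart) = 0.4036, h(Product) = 0.4319.
Starting from Cart, the probability is 0.4036.

0.4036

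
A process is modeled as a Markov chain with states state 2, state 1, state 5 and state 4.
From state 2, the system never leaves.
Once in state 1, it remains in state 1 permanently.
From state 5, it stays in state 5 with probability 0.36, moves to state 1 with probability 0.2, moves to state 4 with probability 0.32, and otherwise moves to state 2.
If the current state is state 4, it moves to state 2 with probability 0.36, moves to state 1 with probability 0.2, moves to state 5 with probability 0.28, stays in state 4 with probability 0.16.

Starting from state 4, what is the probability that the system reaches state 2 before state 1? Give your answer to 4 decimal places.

0.5893

Let h(s) be the probability of absorption at state 2 starting from transient state s. Then h(state 2) = 1 and h(state 1) = 0. By first-step analysis:
h(state 5) = 0.12·1 + 0.2·0 + 0.36·h(state 5) + 0.32·h(state 4)
h(state 4) = 0.36·1 + 0.2·0 + 0.28·h(state 5) + 0.16·h(state 4)
Solving: h(state 5) = 0.4821, h(state 4) = 0.5893.
Starting from state 4, the probability is 0.5893.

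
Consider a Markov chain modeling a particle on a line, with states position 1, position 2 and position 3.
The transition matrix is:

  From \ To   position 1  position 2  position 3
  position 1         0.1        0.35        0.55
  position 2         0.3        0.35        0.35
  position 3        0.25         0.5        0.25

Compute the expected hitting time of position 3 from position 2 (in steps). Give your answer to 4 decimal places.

2.5000

Let t(s) be the expected number of steps to first reach position 3 from state s, with t(position 3) = 0. Conditioning on the first step:
t(position 1) = 1 + 0.1·t(position 1) + 0.35·t(position 2)
t(position 2) = 1 + 0.3·t(position 1) + 0.35·t(position 2)
Solving: t(position 1) = 2.0833, t(position 2) = 2.5000.
Expected steps from position 2 to position 3: 2.5000.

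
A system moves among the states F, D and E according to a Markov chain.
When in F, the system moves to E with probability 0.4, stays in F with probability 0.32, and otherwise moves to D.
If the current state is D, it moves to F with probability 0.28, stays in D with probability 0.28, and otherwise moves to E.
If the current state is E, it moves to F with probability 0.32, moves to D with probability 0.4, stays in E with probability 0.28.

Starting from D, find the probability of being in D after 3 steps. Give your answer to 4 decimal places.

0.3230

Propagate the distribution vector 3 steps from D.
After 0 steps: (0.0000, 1.0000, 0.0000)
After 1 step: (0.2800, 0.2800, 0.4400)
After 2 steps: (0.3088, 0.3328, 0.3584)
After 3 steps: (0.3067, 0.3230, 0.3703)
P(in D after 3 steps) = 0.3230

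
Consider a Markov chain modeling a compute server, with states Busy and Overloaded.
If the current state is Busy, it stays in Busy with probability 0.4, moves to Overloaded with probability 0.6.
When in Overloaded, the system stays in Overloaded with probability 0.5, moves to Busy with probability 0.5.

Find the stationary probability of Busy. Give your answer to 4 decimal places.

Let the stationary distribution be π with π = πP and π_1 + π_2 = 1.
π_1 = 0.4·π_1 + 0.5·π_2
Solving with the normalization constraint gives π = (0.4545, 0.5455).
So the stationary probability of Busy is 0.4545.

0.4545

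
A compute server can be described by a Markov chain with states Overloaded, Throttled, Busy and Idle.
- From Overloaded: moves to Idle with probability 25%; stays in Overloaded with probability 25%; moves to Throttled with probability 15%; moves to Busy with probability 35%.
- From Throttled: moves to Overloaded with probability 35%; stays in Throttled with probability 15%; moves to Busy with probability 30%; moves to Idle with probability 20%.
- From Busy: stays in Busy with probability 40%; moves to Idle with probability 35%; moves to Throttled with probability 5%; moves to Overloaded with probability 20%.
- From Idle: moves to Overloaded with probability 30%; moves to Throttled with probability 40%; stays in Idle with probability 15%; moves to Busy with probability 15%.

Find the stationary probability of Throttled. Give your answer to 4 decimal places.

0.1810

Let the stationary distribution be π with π = πP and π_1 + π_2 + π_3 + π_4 = 1.
π_1 = 0.25·π_1 + 0.35·π_2 + 0.2·π_3 + 0.3·π_4
π_2 = 0.15·π_1 + 0.15·π_2 + 0.05·π_3 + 0.4·π_4
π_3 = 0.35·π_1 + 0.3·π_2 + 0.4·π_3 + 0.15·π_4
Solving with the normalization constraint gives π = (0.2651, 0.1810, 0.3069, 0.2469).
So the stationary probability of Throttled is 0.1810.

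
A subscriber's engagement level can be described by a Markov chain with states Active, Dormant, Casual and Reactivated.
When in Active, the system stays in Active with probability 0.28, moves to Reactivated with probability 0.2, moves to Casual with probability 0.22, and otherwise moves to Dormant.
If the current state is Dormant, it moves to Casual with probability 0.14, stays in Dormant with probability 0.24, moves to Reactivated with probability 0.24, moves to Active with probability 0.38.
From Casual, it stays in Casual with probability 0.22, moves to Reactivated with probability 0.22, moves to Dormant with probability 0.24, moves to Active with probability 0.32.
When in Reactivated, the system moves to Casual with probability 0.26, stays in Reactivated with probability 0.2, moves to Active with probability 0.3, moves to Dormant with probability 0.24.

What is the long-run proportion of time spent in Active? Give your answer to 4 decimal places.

0.3185

Let the stationary distribution be π with π = πP and π_1 + π_2 + π_3 + π_4 = 1.
π_1 = 0.28·π_1 + 0.38·π_2 + 0.32·π_3 + 0.3·π_4
π_2 = 0.3·π_1 + 0.24·π_2 + 0.24·π_3 + 0.24·π_4
π_3 = 0.22·π_1 + 0.14·π_2 + 0.22·π_3 + 0.26·π_4
Solving with the normalization constraint gives π = (0.3185, 0.2591, 0.2079, 0.2145).
So the stationary probability of Active is 0.3185.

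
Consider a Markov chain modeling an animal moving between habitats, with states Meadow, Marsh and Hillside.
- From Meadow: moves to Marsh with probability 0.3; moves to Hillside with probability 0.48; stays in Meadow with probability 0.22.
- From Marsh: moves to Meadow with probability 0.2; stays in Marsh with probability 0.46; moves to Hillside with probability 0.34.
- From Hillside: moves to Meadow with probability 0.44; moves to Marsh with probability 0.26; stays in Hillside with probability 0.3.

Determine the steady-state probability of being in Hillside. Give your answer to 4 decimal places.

Let the stationary distribution be π with π = πP and π_1 + π_2 + π_3 = 1.
π_1 = 0.22·π_1 + 0.2·π_2 + 0.44·π_3
π_2 = 0.3·π_1 + 0.46·π_2 + 0.26·π_3
Solving with the normalization constraint gives π = (0.2938, 0.3397, 0.3665).
So the stationary probability of Hillside is 0.3665.

0.3665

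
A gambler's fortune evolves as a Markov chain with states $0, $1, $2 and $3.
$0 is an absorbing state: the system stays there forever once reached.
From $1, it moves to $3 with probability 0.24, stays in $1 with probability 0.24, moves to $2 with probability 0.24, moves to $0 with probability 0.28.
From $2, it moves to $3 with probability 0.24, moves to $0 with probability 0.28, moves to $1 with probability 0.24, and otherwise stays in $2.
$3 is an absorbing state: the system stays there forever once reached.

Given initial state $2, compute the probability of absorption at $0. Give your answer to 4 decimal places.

Let h(s) be the probability of absorption at $0 starting from transient state s. Then h($0) = 1 and h($3) = 0. By first-step analysis:
h($1) = 0.28·1 + 0.24·h($1) + 0.24·h($2) + 0.24·0
h($2) = 0.28·1 + 0.24·h($1) + 0.24·h($2) + 0.24·0
Solving: h($1) = 0.5385, h($2) = 0.5385.
Starting from $2, the probability is 0.5385.

0.5385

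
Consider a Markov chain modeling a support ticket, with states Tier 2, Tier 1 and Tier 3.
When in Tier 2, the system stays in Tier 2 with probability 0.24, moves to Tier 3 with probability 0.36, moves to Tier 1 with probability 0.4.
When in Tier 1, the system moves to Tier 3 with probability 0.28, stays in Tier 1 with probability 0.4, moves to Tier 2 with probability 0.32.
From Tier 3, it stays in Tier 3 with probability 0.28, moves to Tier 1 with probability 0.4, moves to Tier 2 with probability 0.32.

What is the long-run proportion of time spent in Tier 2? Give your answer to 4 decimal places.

0.2963

Let the stationary distribution be π with π = πP and π_1 + π_2 + π_3 = 1.
π_1 = 0.24·π_1 + 0.32·π_2 + 0.32·π_3
π_2 = 0.4·π_1 + 0.4·π_2 + 0.4·π_3
Solving with the normalization constraint gives π = (0.2963, 0.4000, 0.3037).
So the stationary probability of Tier 2 is 0.2963.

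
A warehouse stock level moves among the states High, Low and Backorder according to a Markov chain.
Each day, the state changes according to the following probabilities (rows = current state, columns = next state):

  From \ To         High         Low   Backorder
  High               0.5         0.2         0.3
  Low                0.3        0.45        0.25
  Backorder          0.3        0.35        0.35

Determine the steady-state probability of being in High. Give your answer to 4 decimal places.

Let the stationary distribution be π with π = πP and π_1 + π_2 + π_3 = 1.
π_1 = 0.5·π_1 + 0.3·π_2 + 0.3·π_3
π_2 = 0.2·π_1 + 0.45·π_2 + 0.35·π_3
Solving with the normalization constraint gives π = (0.3750, 0.3264, 0.2986).
So the stationary probability of High is 0.3750.

0.3750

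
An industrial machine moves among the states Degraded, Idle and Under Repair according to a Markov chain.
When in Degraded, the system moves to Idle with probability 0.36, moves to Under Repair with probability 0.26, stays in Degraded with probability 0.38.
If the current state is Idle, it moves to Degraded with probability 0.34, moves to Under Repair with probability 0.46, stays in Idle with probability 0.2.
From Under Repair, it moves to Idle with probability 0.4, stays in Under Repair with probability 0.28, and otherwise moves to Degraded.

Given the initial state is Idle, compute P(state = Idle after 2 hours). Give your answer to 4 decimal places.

0.3464

Sum over the intermediate state after 1 hour:
P = P(Idle→Degraded)·P(Degraded→Idle) + P(Idle→Idle)·P(Idle→Idle) + P(Idle→Under Repair)·P(Under Repair→Idle)
  = 0.34×0.36 + 0.2×0.2 + 0.46×0.4
  = 0.1224 + 0.0400 + 0.1840 = 0.3464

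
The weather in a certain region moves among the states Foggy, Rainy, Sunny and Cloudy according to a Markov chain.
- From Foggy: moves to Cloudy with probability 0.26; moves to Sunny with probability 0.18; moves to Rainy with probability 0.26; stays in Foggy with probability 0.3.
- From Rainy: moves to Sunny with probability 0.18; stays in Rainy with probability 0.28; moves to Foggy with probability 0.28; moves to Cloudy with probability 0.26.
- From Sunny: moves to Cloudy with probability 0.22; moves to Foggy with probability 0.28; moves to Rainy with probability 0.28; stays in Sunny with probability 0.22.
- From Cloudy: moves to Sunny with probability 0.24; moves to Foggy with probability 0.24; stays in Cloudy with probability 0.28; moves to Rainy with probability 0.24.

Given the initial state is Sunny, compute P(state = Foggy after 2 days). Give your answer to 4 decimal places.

Propagate the distribution vector 2 days from Sunny.
After 0 days: (0.0000, 0.0000, 1.0000, 0.0000)
After 1 day: (0.2800, 0.2800, 0.2200, 0.2200)
After 2 days: (0.2768, 0.2656, 0.2020, 0.2556)
P(in Foggy after 2 days) = 0.2768

0.2768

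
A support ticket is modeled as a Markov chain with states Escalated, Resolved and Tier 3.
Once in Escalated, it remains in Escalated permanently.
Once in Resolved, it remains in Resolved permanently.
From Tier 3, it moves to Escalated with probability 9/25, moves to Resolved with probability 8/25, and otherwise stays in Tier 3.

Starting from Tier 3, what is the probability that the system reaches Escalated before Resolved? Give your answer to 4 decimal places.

Let h(s) be the probability of absorption at Escalated starting from transient state s. Then h(Escalated) = 1 and h(Resolved) = 0. By first-step analysis:
h(Tier 3) = 0.36·1 + 0.32·0 + 0.32·h(Tier 3)
Solving: h(Tier 3) = 0.5294.
Starting from Tier 3, the probability is 0.5294.

0.5294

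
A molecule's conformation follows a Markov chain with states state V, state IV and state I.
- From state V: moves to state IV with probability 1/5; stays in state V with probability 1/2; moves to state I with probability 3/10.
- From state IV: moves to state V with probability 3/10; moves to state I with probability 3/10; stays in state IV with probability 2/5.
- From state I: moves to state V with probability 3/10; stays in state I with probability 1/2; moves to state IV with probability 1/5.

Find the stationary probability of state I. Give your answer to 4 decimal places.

0.3750

Let the stationary distribution be π with π = πP and π_1 + π_2 + π_3 = 1.
π_1 = 0.5·π_1 + 0.3·π_2 + 0.3·π_3
π_2 = 0.2·π_1 + 0.4·π_2 + 0.2·π_3
Solving with the normalization constraint gives π = (0.3750, 0.2500, 0.3750).
So the stationary probability of state I is 0.3750.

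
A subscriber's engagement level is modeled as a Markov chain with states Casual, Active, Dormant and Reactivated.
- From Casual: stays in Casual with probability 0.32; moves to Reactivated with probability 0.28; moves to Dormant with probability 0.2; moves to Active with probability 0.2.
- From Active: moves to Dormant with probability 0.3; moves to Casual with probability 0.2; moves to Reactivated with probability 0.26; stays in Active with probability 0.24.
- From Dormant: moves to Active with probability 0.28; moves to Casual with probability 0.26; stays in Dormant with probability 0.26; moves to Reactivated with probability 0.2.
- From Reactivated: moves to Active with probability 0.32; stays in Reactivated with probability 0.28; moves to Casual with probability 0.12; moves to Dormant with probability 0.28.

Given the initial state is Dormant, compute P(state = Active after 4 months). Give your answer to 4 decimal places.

Propagate the distribution vector 4 months from Dormant.
After 0 months: (0.0000, 0.0000, 1.0000, 0.0000)
After 1 month: (0.2600, 0.2800, 0.2600, 0.2000)
After 2 months: (0.2308, 0.2560, 0.2596, 0.2536)
After 3 months: (0.2230, 0.2614, 0.2615, 0.2541)
After 4 months: (0.2221, 0.2619, 0.2622, 0.2539)
P(in Active after 4 months) = 0.2619

0.2619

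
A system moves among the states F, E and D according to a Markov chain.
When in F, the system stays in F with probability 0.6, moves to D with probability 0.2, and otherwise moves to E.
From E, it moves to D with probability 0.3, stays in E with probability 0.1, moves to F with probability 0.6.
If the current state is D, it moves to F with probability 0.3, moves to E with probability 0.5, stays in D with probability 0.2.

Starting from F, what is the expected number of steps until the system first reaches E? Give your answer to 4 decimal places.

3.8462

Let t(s) be the expected number of steps to first reach E from state s, with t(E) = 0. Conditioning on the first step:
t(F) = 1 + 0.6·t(F) + 0.2·t(D)
t(D) = 1 + 0.3·t(F) + 0.2·t(D)
Solving: t(F) = 3.8462, t(D) = 2.6923.
Expected steps from F to E: 3.8462.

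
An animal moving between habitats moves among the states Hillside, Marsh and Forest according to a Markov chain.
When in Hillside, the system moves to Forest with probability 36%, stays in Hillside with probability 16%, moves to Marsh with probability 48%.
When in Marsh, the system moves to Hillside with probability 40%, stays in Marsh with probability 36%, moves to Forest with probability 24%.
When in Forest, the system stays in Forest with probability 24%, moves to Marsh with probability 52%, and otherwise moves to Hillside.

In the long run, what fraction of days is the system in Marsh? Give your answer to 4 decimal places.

Let the stationary distribution be π with π = πP and π_1 + π_2 + π_3 = 1.
π_1 = 0.16·π_1 + 0.4·π_2 + 0.24·π_3
π_2 = 0.48·π_1 + 0.36·π_2 + 0.52·π_3
Solving with the normalization constraint gives π = (0.2872, 0.4384, 0.2745).
So the stationary probability of Marsh is 0.4384.

0.4384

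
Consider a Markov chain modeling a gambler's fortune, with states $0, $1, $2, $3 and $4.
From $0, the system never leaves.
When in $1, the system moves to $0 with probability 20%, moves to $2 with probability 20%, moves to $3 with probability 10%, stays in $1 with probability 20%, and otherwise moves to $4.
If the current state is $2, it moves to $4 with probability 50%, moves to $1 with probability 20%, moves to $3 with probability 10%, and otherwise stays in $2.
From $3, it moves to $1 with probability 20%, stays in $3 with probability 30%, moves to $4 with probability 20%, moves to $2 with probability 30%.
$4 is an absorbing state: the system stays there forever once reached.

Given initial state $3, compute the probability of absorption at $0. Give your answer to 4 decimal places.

Let h(s) be the probability of absorption at $0 starting from transient state s. Then h($0) = 1 and h($4) = 0. By first-step analysis:
h($1) = 0.2·1 + 0.2·h($1) + 0.2·h($2) + 0.1·h($3) + 0.3·0
h($2) = 0.2·h($1) + 0.2·h($2) + 0.1·h($3) + 0.5·0
h($3) = 0.2·h($1) + 0.3·h($2) + 0.3·h($3) + 0.2·0
Solving: h($1) = 0.2865, h($2) = 0.0865, h($3) = 0.1189.
Starting from $3, the probability is 0.1189.

0.1189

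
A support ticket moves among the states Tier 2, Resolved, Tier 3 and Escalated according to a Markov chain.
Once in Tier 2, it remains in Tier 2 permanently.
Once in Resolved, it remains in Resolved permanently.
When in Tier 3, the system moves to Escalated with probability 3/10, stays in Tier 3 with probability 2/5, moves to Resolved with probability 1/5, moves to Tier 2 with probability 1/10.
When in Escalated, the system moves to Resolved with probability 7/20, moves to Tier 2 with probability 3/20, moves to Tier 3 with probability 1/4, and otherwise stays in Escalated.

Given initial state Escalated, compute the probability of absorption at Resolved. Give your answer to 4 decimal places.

Let h(s) be the probability of absorption at Resolved starting from transient state s. Then h(Resolved) = 1 and h(Tier 2) = 0. By first-step analysis:
h(Tier 3) = 0.1·0 + 0.2·1 + 0.4·h(Tier 3) + 0.3·h(Escalated)
h(Escalated) = 0.15·0 + 0.35·1 + 0.25·h(Tier 3) + 0.25·h(Escalated)
Solving: h(Tier 3) = 0.6800, h(Escalated) = 0.6933.
Starting from Escalated, the probability is 0.6933.

0.6933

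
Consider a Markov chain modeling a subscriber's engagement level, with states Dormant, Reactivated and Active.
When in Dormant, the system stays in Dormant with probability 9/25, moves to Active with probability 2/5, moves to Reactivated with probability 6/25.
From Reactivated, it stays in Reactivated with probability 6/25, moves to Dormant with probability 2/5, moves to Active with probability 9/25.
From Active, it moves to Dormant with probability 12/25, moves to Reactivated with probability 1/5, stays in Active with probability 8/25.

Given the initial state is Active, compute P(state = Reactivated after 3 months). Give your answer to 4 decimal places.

Propagate the distribution vector 3 months from Active.
After 0 months: (0.0000, 0.0000, 1.0000)
After 1 month: (0.4800, 0.2000, 0.3200)
After 2 months: (0.4064, 0.2272, 0.3664)
After 3 months: (0.4131, 0.2253, 0.3616)
P(in Reactivated after 3 months) = 0.2253

0.2253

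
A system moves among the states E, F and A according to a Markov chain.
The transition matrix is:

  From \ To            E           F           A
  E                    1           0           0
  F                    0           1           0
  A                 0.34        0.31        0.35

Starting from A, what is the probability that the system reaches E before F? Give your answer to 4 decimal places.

0.5231

Let h(s) be the probability of absorption at E starting from transient state s. Then h(E) = 1 and h(F) = 0. By first-step analysis:
h(A) = 0.34·1 + 0.31·0 + 0.35·h(A)
Solving: h(A) = 0.5231.
Starting from A, the probability is 0.5231.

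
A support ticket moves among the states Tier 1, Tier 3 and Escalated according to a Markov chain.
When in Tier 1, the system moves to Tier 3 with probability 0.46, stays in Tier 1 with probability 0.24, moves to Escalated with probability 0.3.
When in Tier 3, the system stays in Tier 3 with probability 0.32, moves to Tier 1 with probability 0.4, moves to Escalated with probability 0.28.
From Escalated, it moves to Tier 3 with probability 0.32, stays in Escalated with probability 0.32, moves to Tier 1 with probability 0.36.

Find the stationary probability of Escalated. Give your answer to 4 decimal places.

0.2986

Let the stationary distribution be π with π = πP and π_1 + π_2 + π_3 = 1.
π_1 = 0.24·π_1 + 0.4·π_2 + 0.36·π_3
π_2 = 0.46·π_1 + 0.32·π_2 + 0.32·π_3
Solving with the normalization constraint gives π = (0.3345, 0.3668, 0.2986).
So the stationary probability of Escalated is 0.2986.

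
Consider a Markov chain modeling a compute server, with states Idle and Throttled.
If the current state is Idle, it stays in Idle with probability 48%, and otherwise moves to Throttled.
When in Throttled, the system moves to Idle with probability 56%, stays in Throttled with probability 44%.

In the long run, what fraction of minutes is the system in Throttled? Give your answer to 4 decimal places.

Let the stationary distribution be π with π = πP and π_1 + π_2 = 1.
π_1 = 0.48·π_1 + 0.56·π_2
Solving with the normalization constraint gives π = (0.5185, 0.4815).
So the stationary probability of Throttled is 0.4815.

0.4815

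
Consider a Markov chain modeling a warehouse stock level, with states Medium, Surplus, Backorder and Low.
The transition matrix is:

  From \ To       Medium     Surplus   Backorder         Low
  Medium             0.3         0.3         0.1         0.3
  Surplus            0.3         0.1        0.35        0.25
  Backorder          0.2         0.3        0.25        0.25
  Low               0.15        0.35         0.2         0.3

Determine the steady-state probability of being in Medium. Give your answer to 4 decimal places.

0.2360

Let the stationary distribution be π with π = πP and π_1 + π_2 + π_3 + π_4 = 1.
π_1 = 0.3·π_1 + 0.3·π_2 + 0.2·π_3 + 0.15·π_4
π_2 = 0.3·π_1 + 0.1·π_2 + 0.3·π_3 + 0.35·π_4
π_3 = 0.1·π_1 + 0.35·π_2 + 0.25·π_3 + 0.2·π_4
Solving with the normalization constraint gives π = (0.2360, 0.2615, 0.2270, 0.2756).
So the stationary probability of Medium is 0.2360.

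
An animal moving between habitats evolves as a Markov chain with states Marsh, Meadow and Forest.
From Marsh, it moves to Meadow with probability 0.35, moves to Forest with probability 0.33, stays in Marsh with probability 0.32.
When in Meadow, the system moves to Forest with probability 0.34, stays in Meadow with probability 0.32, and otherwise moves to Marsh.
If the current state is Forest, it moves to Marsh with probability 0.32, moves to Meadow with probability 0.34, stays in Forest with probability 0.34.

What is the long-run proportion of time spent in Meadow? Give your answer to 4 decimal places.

0.3365

Let the stationary distribution be π with π = πP and π_1 + π_2 + π_3 = 1.
π_1 = 0.32·π_1 + 0.34·π_2 + 0.32·π_3
π_2 = 0.35·π_1 + 0.32·π_2 + 0.34·π_3
Solving with the normalization constraint gives π = (0.3267, 0.3365, 0.3367).
So the stationary probability of Meadow is 0.3365.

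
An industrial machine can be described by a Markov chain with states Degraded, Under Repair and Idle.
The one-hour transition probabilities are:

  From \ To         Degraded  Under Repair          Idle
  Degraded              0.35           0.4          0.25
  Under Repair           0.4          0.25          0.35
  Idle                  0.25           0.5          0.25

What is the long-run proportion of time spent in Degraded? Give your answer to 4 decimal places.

Let the stationary distribution be π with π = πP and π_1 + π_2 + π_3 = 1.
π_1 = 0.35·π_1 + 0.4·π_2 + 0.25·π_3
π_2 = 0.4·π_1 + 0.25·π_2 + 0.5·π_3
Solving with the normalization constraint gives π = (0.3399, 0.3728, 0.2873).
So the stationary probability of Degraded is 0.3399.

0.3399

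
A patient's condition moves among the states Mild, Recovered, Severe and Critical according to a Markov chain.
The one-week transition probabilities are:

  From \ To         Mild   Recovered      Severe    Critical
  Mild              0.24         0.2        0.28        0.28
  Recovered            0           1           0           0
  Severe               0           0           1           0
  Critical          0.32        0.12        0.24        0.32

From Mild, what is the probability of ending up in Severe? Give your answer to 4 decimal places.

Let h(s) be the probability of absorption at Severe starting from transient state s. Then h(Severe) = 1 and h(Recovered) = 0. By first-step analysis:
h(Mild) = 0.24·h(Mild) + 0.2·0 + 0.28·1 + 0.28·h(Critical)
h(Critical) = 0.32·h(Mild) + 0.12·0 + 0.24·1 + 0.32·h(Critical)
Solving: h(Mild) = 0.6030, h(Critical) = 0.6367.
Starting from Mild, the probability is 0.6030.

0.6030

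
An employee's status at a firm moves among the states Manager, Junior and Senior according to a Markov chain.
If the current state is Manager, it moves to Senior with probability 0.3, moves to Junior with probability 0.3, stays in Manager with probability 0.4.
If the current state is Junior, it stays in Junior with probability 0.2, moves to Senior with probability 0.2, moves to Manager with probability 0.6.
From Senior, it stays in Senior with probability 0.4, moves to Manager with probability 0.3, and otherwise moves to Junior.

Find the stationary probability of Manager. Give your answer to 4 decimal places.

0.4242

Let the stationary distribution be π with π = πP and π_1 + π_2 + π_3 = 1.
π_1 = 0.4·π_1 + 0.6·π_2 + 0.3·π_3
π_2 = 0.3·π_1 + 0.2·π_2 + 0.3·π_3
Solving with the normalization constraint gives π = (0.4242, 0.2727, 0.3030).
So the stationary probability of Manager is 0.4242.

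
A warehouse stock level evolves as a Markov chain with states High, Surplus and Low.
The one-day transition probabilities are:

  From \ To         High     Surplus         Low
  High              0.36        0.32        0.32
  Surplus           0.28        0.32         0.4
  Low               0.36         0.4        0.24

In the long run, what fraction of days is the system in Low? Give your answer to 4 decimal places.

Let the stationary distribution be π with π = πP and π_1 + π_2 + π_3 = 1.
π_1 = 0.36·π_1 + 0.28·π_2 + 0.36·π_3
π_2 = 0.32·π_1 + 0.32·π_2 + 0.4·π_3
Solving with the normalization constraint gives π = (0.3323, 0.3458, 0.3219).
So the stationary probability of Low is 0.3219.

0.3219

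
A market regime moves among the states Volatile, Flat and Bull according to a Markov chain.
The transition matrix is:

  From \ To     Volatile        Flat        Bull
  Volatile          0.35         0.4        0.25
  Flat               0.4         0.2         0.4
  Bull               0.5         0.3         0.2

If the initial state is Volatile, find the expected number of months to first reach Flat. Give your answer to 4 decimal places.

2.6582

Let t(s) be the expected number of months to first reach Flat from state s, with t(Flat) = 0. Conditioning on the first month:
t(Volatile) = 1 + 0.35·t(Volatile) + 0.25·t(Bull)
t(Bull) = 1 + 0.5·t(Volatile) + 0.2·t(Bull)
Solving: t(Volatile) = 2.6582, t(Bull) = 2.9114.
Expected months from Volatile to Flat: 2.6582.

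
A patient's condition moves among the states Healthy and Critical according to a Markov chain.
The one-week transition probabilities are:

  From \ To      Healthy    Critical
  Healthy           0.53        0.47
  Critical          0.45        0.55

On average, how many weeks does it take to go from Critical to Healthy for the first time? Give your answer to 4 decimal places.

Let t(s) be the expected number of weeks to first reach Healthy from state s, with t(Healthy) = 0. Conditioning on the first week:
t(Critical) = 1 + 0.55·t(Critical)
Solving: t(Critical) = 2.2222.
Expected weeks from Critical to Healthy: 2.2222.

2.2222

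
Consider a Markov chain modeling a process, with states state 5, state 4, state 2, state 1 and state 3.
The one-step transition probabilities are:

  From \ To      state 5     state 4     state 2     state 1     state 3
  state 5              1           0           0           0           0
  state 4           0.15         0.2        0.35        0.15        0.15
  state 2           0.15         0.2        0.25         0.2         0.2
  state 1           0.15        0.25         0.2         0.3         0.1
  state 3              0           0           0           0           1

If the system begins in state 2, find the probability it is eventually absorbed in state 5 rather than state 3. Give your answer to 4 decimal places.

Let h(s) be the probability of absorption at state 5 starting from transient state s. Then h(state 5) = 1 and h(state 3) = 0. By first-step analysis:
h(state 4) = 0.15·1 + 0.2·h(state 4) + 0.35·h(state 2) + 0.15·h(state 1) + 0.15·0
h(state 2) = 0.15·1 + 0.2·h(state 4) + 0.25·h(state 2) + 0.2·h(state 1) + 0.2·0
h(state 1) = 0.15·1 + 0.25·h(state 4) + 0.2·h(state 2) + 0.3·h(state 1) + 0.1·0
Solving: h(state 4) = 0.4920, h(state 2) = 0.4711, h(state 1) = 0.5246.
Starting from state 2, the probability is 0.4711.

0.4711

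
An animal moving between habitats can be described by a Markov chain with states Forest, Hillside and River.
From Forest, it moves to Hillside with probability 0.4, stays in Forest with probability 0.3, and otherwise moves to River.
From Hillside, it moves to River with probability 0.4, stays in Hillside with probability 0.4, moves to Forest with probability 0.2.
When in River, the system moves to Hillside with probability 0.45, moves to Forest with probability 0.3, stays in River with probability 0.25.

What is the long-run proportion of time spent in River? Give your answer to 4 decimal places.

0.3254

Let the stationary distribution be π with π = πP and π_1 + π_2 + π_3 = 1.
π_1 = 0.3·π_1 + 0.2·π_2 + 0.3·π_3
π_2 = 0.4·π_1 + 0.4·π_2 + 0.45·π_3
Solving with the normalization constraint gives π = (0.2584, 0.4163, 0.3254).
So the stationary probability of River is 0.3254.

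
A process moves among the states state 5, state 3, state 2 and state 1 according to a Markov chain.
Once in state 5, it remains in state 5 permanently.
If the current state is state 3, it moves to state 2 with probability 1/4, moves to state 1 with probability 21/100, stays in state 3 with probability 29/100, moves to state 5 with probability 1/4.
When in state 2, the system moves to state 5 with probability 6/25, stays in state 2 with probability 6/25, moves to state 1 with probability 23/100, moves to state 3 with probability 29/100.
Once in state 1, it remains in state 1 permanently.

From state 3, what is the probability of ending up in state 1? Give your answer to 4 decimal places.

Let h(s) be the probability of absorption at state 1 starting from transient state s. Then h(state 1) = 1 and h(state 5) = 0. By first-step analysis:
h(state 3) = 0.25·0 + 0.29·h(state 3) + 0.25·h(state 2) + 0.21·1
h(state 2) = 0.24·0 + 0.29·h(state 3) + 0.24·h(state 2) + 0.23·1
Solving: h(state 3) = 0.4648, h(state 2) = 0.4800.
Starting from state 3, the probability is 0.4648.

0.4648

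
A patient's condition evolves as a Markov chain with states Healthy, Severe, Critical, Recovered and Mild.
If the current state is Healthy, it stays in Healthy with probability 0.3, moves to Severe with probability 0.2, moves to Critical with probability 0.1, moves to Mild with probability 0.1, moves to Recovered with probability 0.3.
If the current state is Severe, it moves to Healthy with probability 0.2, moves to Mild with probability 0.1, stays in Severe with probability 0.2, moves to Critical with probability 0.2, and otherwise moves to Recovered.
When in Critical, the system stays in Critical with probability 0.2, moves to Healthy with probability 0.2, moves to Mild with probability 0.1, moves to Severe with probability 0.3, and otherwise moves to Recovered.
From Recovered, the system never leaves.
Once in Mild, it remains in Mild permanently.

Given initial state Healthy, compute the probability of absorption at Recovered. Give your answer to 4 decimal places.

Let h(s) be the probability of absorption at Recovered starting from transient state s. Then h(Recovered) = 1 and h(Mild) = 0. By first-step analysis:
h(Healthy) = 0.3·h(Healthy) + 0.2·h(Severe) + 0.1·h(Critical) + 0.3·1 + 0.1·0
h(Severe) = 0.2·h(Healthy) + 0.2·h(Severe) + 0.2·h(Critical) + 0.3·1 + 0.1·0
h(Critical) = 0.2·h(Healthy) + 0.3·h(Severe) + 0.2·h(Critical) + 0.2·1 + 0.1·0
Solving: h(Healthy) = 0.7413, h(Severe) = 0.7384, h(Critical) = 0.7122.
Starting from Healthy, the probability is 0.7413.

0.7413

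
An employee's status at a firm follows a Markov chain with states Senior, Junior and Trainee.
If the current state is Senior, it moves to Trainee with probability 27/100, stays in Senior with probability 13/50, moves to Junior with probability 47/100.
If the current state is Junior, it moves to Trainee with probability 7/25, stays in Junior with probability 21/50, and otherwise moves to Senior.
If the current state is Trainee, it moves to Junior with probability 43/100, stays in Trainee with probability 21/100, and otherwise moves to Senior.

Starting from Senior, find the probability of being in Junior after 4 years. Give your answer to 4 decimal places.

Propagate the distribution vector 4 years from Senior.
After 0 years: (1.0000, 0.0000, 0.0000)
After 1 year: (0.2600, 0.4700, 0.2700)
After 2 years: (0.3058, 0.4357, 0.2585)
After 3 years: (0.3033, 0.4379, 0.2588)
After 4 years: (0.3034, 0.4378, 0.2588)
P(in Junior after 4 years) = 0.4378

0.4378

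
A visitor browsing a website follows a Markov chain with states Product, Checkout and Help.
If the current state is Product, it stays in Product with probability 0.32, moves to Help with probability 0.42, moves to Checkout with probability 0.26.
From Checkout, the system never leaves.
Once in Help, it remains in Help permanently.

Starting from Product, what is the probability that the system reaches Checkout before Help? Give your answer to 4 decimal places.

0.3824

Let h(s) be the probability of absorption at Checkout starting from transient state s. Then h(Checkout) = 1 and h(Help) = 0. By first-step analysis:
h(Product) = 0.32·h(Product) + 0.26·1 + 0.42·0
Solving: h(Product) = 0.3824.
Starting from Product, the probability is 0.3824.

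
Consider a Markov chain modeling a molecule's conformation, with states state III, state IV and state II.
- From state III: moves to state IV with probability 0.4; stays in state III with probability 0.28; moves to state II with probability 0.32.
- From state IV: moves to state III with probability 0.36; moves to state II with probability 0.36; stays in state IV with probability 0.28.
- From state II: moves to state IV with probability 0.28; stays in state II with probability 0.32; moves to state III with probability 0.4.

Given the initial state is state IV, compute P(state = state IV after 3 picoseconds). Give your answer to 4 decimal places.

0.3215

Propagate the distribution vector 3 picoseconds from state IV.
After 0 picoseconds: (0.0000, 1.0000, 0.0000)
After 1 picosecond: (0.3600, 0.2800, 0.3600)
After 2 picoseconds: (0.3456, 0.3232, 0.3312)
After 3 picoseconds: (0.3456, 0.3215, 0.3329)
P(in state IV after 3 picoseconds) = 0.3215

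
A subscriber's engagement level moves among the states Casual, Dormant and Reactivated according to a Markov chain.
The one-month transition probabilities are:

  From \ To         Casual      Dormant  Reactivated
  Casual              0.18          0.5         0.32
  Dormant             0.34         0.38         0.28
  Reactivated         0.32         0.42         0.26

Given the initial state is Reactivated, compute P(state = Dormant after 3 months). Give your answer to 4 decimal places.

0.4255

Propagate the distribution vector 3 months from Reactivated.
After 0 months: (0.0000, 0.0000, 1.0000)
After 1 month: (0.3200, 0.4200, 0.2600)
After 2 months: (0.2836, 0.4288, 0.2876)
After 3 months: (0.2889, 0.4255, 0.2856)
P(in Dormant after 3 months) = 0.4255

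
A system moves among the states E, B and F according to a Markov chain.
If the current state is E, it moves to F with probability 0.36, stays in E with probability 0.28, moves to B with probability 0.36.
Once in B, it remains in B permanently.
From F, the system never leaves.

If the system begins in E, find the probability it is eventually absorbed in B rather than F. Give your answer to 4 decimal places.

Let h(s) be the probability of absorption at B starting from transient state s. Then h(B) = 1 and h(F) = 0. By first-step analysis:
h(E) = 0.28·h(E) + 0.36·1 + 0.36·0
Solving: h(E) = 0.5000.
Starting from E, the probability is 0.5000.

0.5000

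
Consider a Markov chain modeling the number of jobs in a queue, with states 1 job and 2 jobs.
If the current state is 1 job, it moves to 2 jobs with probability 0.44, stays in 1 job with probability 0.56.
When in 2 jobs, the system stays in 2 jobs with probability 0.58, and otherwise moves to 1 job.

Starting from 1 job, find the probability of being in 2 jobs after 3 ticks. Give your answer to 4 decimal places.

Propagate the distribution vector 3 ticks from 1 job.
After 0 ticks: (1.0000, 0.0000)
After 1 tick: (0.5600, 0.4400)
After 2 ticks: (0.4984, 0.5016)
After 3 ticks: (0.4898, 0.5102)
P(in 2 jobs after 3 ticks) = 0.5102

0.5102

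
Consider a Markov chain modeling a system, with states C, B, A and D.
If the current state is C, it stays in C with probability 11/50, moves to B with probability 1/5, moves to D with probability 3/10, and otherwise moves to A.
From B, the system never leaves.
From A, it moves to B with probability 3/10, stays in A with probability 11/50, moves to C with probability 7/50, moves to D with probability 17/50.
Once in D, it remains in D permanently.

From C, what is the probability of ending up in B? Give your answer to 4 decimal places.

0.4216

Let h(s) be the probability of absorption at B starting from transient state s. Then h(B) = 1 and h(D) = 0. By first-step analysis:
h(C) = 0.22·h(C) + 0.2·1 + 0.28·h(A) + 0.3·0
h(A) = 0.14·h(C) + 0.3·1 + 0.22·h(A) + 0.34·0
Solving: h(C) = 0.4216, h(A) = 0.4603.
Starting from C, the probability is 0.4216.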